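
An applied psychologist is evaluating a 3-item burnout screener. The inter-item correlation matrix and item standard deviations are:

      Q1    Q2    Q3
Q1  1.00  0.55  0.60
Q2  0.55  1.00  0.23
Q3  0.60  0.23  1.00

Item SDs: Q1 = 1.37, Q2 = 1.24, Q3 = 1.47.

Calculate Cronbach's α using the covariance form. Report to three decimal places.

Σσ²ᵢ = 1.37² + 1.24² + 1.47² = 5.5754
Covariances σ_ij = r_ij · s_i · s_j:
  σ(Q1,Q2) = 0.55 × 1.37 × 1.24 = 0.9343
  σ(Q1,Q3) = 0.60 × 1.37 × 1.47 = 1.2083
  σ(Q2,Q3) = 0.23 × 1.24 × 1.47 = 0.4192
σ²_T = Σσ²ᵢ + 2·Σσ_ij = 5.5754 + 2 × 2.5618 = 10.6990
α = (3/2)·(1 − 5.5754/10.6990) = 0.718

Cronbach's α = 0.718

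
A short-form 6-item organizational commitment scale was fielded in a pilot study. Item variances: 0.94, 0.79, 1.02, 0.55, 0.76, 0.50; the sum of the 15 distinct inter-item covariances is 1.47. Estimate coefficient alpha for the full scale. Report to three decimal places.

Σσᵢ² = 0.94 + 0.79 + 1.02 + 0.55 + 0.76 + 0.50 = 4.56
Sum of distinct covariances = 1.47
total variance = Σσᵢ² + 2·Σcov = 4.56 + 2 × 1.47 = 7.50
α = (6/5)·(1 − 4.56/7.50) = 0.470

α = 0.470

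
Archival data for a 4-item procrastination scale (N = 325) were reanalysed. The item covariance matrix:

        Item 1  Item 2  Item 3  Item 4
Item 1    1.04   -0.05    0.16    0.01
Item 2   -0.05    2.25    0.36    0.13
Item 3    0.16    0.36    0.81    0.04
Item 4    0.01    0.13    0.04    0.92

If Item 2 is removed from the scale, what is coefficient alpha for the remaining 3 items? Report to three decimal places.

α = 0.197

Remaining items: Item 1, Item 3, Item 4 (k = 3).
ΣVar(i) = 1.04 + 0.81 + 0.92 = 2.77
σ²_total = 2.77 + 2 × 0.21 = 3.19
α (item deleted) = (3/2)·(1 − 2.77/3.19) = 0.197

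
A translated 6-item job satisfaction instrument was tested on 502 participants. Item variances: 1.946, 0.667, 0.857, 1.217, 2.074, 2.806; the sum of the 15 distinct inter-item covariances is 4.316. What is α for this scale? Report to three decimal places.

ΣVar(i) = 1.946 + 0.667 + 0.857 + 1.217 + 2.074 + 2.806 = 9.567
Sum of distinct covariances = 4.316
σ²_T = ΣVar(i) + 2·Σcov = 9.567 + 2 × 4.316 = 18.199
α = (6/5)·(1 − 9.567/18.199) = 0.569

α = 0.569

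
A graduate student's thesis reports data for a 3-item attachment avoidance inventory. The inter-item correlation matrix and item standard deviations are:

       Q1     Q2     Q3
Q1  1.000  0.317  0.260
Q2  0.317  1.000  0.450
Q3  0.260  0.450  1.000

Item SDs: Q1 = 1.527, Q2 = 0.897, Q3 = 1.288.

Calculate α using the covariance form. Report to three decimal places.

Σσ²ᵢ = 1.527² + 0.897² + 1.288² = 4.7953
Covariances σ_ij = r_ij · s_i · s_j:
  σ(Q1,Q2) = 0.317 × 1.527 × 0.897 = 0.4342
  σ(Q1,Q3) = 0.260 × 1.527 × 1.288 = 0.5114
  σ(Q2,Q3) = 0.450 × 0.897 × 1.288 = 0.5199
σ²_T = Σσ²ᵢ + 2·Σσ_ij = 4.7953 + 2 × 1.4655 = 7.7263
α = (3/2)·(1 − 4.7953/7.7263) = 0.569

α = 0.569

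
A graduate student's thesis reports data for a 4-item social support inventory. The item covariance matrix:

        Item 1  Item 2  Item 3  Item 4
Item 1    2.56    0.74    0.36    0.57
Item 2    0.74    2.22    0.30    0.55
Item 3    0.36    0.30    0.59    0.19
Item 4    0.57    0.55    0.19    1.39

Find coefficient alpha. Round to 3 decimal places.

α = 0.593

Σσᵢ² = 2.56 + 2.22 + 0.59 + 1.39 = 6.76
Sum of off-diagonal covariances = 2.71
σ²_total = 6.76 + 2 × 2.71 = 12.18
α = (k/(k−1))·(1 − Σσᵢ²/σ²_total) = (4/3)·(1 − 6.76/12.18) = 0.593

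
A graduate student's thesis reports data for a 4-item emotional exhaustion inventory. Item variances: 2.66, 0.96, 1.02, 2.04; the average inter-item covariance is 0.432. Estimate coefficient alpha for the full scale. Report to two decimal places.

α = 0.58

Σσᵢ² = 2.66 + 0.96 + 1.02 + 2.04 = 6.68
Sum of the 6 distinct covariances = 6 × 0.432 = 2.592
σ²_total = Σσᵢ² + 2·Σcov = 6.68 + 2 × 2.592 = 11.864
α = (4/3)·(1 − 6.68/11.864) = 0.58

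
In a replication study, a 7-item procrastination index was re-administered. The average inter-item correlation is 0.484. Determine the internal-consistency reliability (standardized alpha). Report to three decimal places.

α = 0.868

Standardized α = k·r̄ / (1 + (k−1)·r̄) = 7 × 0.484 / (1 + 6 × 0.484)
  = 3.3880 / 3.9040 = 0.868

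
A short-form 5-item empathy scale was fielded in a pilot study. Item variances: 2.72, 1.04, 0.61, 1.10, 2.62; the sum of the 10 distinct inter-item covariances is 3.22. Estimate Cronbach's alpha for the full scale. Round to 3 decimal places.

α = 0.554

ΣVar(i) = 2.72 + 1.04 + 0.61 + 1.10 + 2.62 = 8.09
Sum of distinct covariances = 3.22
total variance = ΣVar(i) + 2·Σcov = 8.09 + 2 × 3.22 = 14.53
α = (5/4)·(1 − 8.09/14.53) = 0.554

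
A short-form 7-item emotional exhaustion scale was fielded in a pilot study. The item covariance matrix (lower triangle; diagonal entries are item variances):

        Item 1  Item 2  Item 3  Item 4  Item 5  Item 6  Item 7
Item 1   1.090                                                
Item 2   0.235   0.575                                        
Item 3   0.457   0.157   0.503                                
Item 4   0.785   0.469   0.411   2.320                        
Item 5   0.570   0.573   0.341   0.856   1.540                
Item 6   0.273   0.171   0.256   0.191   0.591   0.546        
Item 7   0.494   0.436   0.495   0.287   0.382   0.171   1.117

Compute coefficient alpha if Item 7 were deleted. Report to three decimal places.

α = 0.790

Remaining items: Item 1, Item 2, Item 3, Item 4, Item 5, Item 6 (k = 6).
Σσᵢ² = 1.090 + 0.575 + 0.503 + 2.320 + 1.540 + 0.546 = 6.574
total variance = 6.574 + 2 × 6.336 = 19.246
α (item deleted) = (6/5)·(1 − 6.574/19.246) = 0.790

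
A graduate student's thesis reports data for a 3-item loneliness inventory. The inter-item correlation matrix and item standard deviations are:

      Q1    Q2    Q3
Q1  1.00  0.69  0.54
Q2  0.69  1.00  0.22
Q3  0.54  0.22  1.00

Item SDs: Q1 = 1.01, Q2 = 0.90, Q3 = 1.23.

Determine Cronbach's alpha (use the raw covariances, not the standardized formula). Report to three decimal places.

Σσ²ᵢ = 1.01² + 0.90² + 1.23² = 3.3430
Covariances σ_ij = r_ij · s_i · s_j:
  σ(Q1,Q2) = 0.69 × 1.01 × 0.90 = 0.6272
  σ(Q1,Q3) = 0.54 × 1.01 × 1.23 = 0.6708
  σ(Q2,Q3) = 0.22 × 0.90 × 1.23 = 0.2435
σ²_T = Σσ²ᵢ + 2·Σσ_ij = 3.3430 + 2 × 1.5415 = 6.4260
α = (3/2)·(1 − 3.3430/6.4260) = 0.720

α = 0.720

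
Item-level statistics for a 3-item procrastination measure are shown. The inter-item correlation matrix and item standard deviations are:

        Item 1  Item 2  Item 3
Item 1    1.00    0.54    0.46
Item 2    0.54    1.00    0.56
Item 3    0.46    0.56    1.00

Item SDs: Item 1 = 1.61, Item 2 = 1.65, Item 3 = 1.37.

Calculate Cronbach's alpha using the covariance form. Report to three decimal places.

α = 0.762

Σσ²ᵢ = 1.61² + 1.65² + 1.37² = 7.1915
Covariances σ_ij = r_ij · s_i · s_j:
  σ(Item 1,Item 2) = 0.54 × 1.61 × 1.65 = 1.4345
  σ(Item 1,Item 3) = 0.46 × 1.61 × 1.37 = 1.0146
  σ(Item 2,Item 3) = 0.56 × 1.65 × 1.37 = 1.2659
σ²_T = Σσ²ᵢ + 2·Σσ_ij = 7.1915 + 2 × 3.7150 = 14.6215
α = (3/2)·(1 − 7.1915/14.6215) = 0.762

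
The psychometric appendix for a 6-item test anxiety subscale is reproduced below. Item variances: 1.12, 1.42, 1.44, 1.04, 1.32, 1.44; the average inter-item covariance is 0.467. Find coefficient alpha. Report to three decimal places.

Σσᵢ² = 1.12 + 1.42 + 1.44 + 1.04 + 1.32 + 1.44 = 7.78
Sum of the 15 distinct covariances = 15 × 0.467 = 7.005
Var(T) = Σσᵢ² + 2·Σcov = 7.78 + 2 × 7.005 = 21.790
α = (6/5)·(1 − 7.78/21.790) = 0.772

coefficient alpha = 0.772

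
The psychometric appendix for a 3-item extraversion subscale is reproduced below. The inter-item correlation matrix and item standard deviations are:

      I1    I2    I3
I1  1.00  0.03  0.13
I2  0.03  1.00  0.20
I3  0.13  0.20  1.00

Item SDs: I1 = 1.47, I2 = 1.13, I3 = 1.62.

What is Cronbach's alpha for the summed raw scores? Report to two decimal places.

α = 0.29

Σσ²ᵢ = 1.47² + 1.13² + 1.62² = 6.0622
Covariances σ_ij = r_ij · s_i · s_j:
  σ(I1,I2) = 0.03 × 1.47 × 1.13 = 0.0498
  σ(I1,I3) = 0.13 × 1.47 × 1.62 = 0.3096
  σ(I2,I3) = 0.20 × 1.13 × 1.62 = 0.3661
σ²_T = Σσ²ᵢ + 2·Σσ_ij = 6.0622 + 2 × 0.7255 = 7.5132
α = (3/2)·(1 − 6.0622/7.5132) = 0.29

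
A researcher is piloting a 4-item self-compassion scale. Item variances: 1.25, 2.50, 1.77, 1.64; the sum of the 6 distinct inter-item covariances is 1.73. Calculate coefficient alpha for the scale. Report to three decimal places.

ΣVar(i) = 1.25 + 2.50 + 1.77 + 1.64 = 7.16
Sum of distinct covariances = 1.73
total variance = ΣVar(i) + 2·Σcov = 7.16 + 2 × 1.73 = 10.62
α = (4/3)·(1 − 7.16/10.62) = 0.434

coefficient alpha = 0.434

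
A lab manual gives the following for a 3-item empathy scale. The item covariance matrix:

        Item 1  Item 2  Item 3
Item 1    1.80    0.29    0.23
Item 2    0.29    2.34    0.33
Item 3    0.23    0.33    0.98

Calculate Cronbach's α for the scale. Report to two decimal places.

ΣVar(i) = 1.80 + 2.34 + 0.98 = 5.12
Sum of the distinct covariances = 0.85
σ²_T = 5.12 + 2 × 0.85 = 6.82
α = (k/(k−1))·(1 − ΣVar(i)/σ²_T) = (3/2)·(1 − 5.12/6.82) = 0.37

α = 0.37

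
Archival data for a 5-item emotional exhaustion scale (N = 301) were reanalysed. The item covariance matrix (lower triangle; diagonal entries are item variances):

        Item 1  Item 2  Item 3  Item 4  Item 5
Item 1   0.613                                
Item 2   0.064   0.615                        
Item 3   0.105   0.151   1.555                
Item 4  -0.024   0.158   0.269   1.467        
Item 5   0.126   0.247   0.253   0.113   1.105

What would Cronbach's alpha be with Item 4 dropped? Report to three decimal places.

Cronbach's alpha = 0.436

Remaining items: Item 1, Item 2, Item 3, Item 5 (k = 4).
ΣVar(i) = 0.613 + 0.615 + 1.555 + 1.105 = 3.888
total variance = 3.888 + 2 × 0.946 = 5.780
α (item deleted) = (4/3)·(1 − 3.888/5.780) = 0.436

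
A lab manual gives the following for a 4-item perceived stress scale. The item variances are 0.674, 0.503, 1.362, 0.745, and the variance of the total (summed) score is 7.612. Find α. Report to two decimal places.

sum of item variances = 0.674 + 0.503 + 1.362 + 0.745 = 3.284
α = (k/(k−1))·(1 − sum of item variances/σ²_total) = (4/3)·(1 − 3.284/7.612) = 0.76

α = 0.76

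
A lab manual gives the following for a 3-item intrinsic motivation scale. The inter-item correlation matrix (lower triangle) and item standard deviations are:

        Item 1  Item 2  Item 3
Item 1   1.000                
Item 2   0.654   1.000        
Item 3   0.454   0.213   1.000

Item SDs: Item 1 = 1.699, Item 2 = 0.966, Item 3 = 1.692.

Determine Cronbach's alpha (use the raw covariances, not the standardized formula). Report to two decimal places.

α = 0.67

Σσ²ᵢ = 1.699² + 0.966² + 1.692² = 6.6826
Covariances σ_ij = r_ij · s_i · s_j:
  σ(Item 1,Item 2) = 0.654 × 1.699 × 0.966 = 1.0734
  σ(Item 1,Item 3) = 0.454 × 1.699 × 1.692 = 1.3051
  σ(Item 2,Item 3) = 0.213 × 0.966 × 1.692 = 0.3481
σ²_T = Σσ²ᵢ + 2·Σσ_ij = 6.6826 + 2 × 2.7266 = 12.1358
α = (3/2)·(1 − 6.6826/12.1358) = 0.67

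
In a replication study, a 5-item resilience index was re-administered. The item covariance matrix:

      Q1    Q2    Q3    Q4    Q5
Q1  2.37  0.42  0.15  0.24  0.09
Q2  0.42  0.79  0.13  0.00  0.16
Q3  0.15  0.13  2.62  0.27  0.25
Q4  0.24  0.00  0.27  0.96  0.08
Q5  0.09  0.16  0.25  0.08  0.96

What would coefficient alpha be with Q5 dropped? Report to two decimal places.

coefficient alpha = 0.35

Remaining items: Q1, Q2, Q3, Q4 (k = 4).
Σσ²ᵢ = 2.37 + 0.79 + 2.62 + 0.96 = 6.74
total variance = 6.74 + 2 × 1.21 = 9.16
α (item deleted) = (4/3)·(1 − 6.74/9.16) = 0.35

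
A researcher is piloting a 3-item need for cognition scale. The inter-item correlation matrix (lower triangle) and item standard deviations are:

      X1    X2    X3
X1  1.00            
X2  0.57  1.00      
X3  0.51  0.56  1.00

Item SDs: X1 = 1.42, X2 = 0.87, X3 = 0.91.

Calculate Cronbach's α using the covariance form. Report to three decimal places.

α = 0.751

Σσ²ᵢ = 1.42² + 0.87² + 0.91² = 3.6014
Covariances σ_ij = r_ij · s_i · s_j:
  σ(X1,X2) = 0.57 × 1.42 × 0.87 = 0.7042
  σ(X1,X3) = 0.51 × 1.42 × 0.91 = 0.6590
  σ(X2,X3) = 0.56 × 0.87 × 0.91 = 0.4434
σ²_T = Σσ²ᵢ + 2·Σσ_ij = 3.6014 + 2 × 1.8066 = 7.2146
α = (3/2)·(1 − 3.6014/7.2146) = 0.751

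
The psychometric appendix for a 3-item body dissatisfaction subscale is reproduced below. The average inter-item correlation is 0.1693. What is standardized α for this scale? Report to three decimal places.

Standardized α = k·r̄ / (1 + (k−1)·r̄) = 3 × 0.1693 / (1 + 2 × 0.1693)
  = 0.5079 / 1.3386 = 0.379

α = 0.379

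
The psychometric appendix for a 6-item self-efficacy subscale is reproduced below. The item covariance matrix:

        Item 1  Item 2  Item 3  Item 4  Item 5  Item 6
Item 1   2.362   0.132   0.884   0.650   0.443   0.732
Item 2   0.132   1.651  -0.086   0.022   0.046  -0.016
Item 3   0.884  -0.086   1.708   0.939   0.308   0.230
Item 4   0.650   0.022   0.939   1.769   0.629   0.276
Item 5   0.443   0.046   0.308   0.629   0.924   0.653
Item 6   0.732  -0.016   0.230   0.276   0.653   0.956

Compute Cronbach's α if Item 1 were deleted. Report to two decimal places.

Remaining items: Item 2, Item 3, Item 4, Item 5, Item 6 (k = 5).
Σσᵢ² = 1.651 + 1.708 + 1.769 + 0.924 + 0.956 = 7.008
Var(T) = 7.008 + 2 × 3.001 = 13.010
α (item deleted) = (5/4)·(1 − 7.008/13.010) = 0.58

α = 0.58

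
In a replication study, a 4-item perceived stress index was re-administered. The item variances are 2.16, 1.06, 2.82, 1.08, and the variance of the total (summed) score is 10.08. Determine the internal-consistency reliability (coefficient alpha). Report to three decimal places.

α = 0.392

Σσᵢ² = 2.16 + 1.06 + 2.82 + 1.08 = 7.12
α = (k/(k−1))·(1 − Σσᵢ²/σ²_total) = (4/3)·(1 − 7.12/10.08) = 0.392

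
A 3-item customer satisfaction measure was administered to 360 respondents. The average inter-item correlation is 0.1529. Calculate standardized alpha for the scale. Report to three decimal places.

standardized alpha = 0.351

Standardized α = k·r̄ / (1 + (k−1)·r̄) = 3 × 0.1529 / (1 + 2 × 0.1529)
  = 0.4587 / 1.3058 = 0.351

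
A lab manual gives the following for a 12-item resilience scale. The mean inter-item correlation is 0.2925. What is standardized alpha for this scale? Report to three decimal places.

α = 0.832

Standardized α = k·r̄ / (1 + (k−1)·r̄) = 12 × 0.2925 / (1 + 11 × 0.2925)
  = 3.5100 / 4.2175 = 0.832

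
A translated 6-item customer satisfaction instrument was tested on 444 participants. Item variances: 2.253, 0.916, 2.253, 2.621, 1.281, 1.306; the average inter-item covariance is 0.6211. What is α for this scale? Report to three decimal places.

sum of item variances = 2.253 + 0.916 + 2.253 + 2.621 + 1.281 + 1.306 = 10.630
Sum of the 15 distinct covariances = 15 × 0.6211 = 9.3165
σ²_total = sum of item variances + 2·Σcov = 10.630 + 2 × 9.3165 = 29.2630
α = (6/5)·(1 − 10.630/29.2630) = 0.764

α = 0.764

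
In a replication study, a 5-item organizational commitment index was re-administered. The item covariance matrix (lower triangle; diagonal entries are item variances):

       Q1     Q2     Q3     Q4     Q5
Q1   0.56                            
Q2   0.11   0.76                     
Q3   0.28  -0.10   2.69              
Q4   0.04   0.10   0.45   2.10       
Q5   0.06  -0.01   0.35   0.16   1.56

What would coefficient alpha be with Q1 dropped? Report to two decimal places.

Remaining items: Q2, Q3, Q4, Q5 (k = 4).
Σσ²ᵢ = 0.76 + 2.69 + 2.10 + 1.56 = 7.11
σ²_total = 7.11 + 2 × 0.95 = 9.01
α (item deleted) = (4/3)·(1 − 7.11/9.01) = 0.28

α = 0.28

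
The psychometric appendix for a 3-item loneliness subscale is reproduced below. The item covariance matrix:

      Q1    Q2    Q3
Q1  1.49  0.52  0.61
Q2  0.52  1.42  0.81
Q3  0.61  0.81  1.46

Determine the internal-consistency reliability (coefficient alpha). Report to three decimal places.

ΣVar(i) = 1.49 + 1.42 + 1.46 = 4.37
Sum of the distinct covariances = 1.94
total variance = 4.37 + 2 × 1.94 = 8.25
α = (k/(k−1))·(1 − ΣVar(i)/total variance) = (3/2)·(1 − 4.37/8.25) = 0.705

α = 0.705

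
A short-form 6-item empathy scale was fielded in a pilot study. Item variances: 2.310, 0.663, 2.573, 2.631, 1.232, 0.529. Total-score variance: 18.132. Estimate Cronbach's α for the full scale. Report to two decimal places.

sum of item variances = 2.310 + 0.663 + 2.573 + 2.631 + 1.232 + 0.529 = 9.938
α = (k/(k−1))·(1 − sum of item variances/σ²_total) = (6/5)·(1 − 9.938/18.132) = 0.54

Cronbach's α = 0.54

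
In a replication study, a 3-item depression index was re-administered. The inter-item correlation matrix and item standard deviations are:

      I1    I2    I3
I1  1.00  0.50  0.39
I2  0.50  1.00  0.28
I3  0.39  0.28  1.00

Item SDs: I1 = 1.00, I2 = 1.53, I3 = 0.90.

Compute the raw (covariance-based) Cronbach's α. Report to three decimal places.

α = 0.630

Σσ²ᵢ = 1.00² + 1.53² + 0.90² = 4.1509
Covariances σ_ij = r_ij · s_i · s_j:
  σ(I1,I2) = 0.50 × 1.00 × 1.53 = 0.7650
  σ(I1,I3) = 0.39 × 1.00 × 0.90 = 0.3510
  σ(I2,I3) = 0.28 × 1.53 × 0.90 = 0.3856
σ²_T = Σσ²ᵢ + 2·Σσ_ij = 4.1509 + 2 × 1.5016 = 7.1541
α = (3/2)·(1 − 4.1509/7.1541) = 0.630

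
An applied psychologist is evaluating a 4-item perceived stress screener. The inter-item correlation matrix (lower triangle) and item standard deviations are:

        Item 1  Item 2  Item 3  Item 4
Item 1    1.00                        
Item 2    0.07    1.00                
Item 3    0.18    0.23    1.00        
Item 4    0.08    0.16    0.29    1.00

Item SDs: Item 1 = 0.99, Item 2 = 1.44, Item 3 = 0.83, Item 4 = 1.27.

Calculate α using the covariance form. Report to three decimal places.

α = 0.418

Σσ²ᵢ = 0.99² + 1.44² + 0.83² + 1.27² = 5.3555
Covariances σ_ij = r_ij · s_i · s_j:
  σ(Item 1,Item 2) = 0.07 × 0.99 × 1.44 = 0.0998
  σ(Item 1,Item 3) = 0.18 × 0.99 × 0.83 = 0.1479
  σ(Item 1,Item 4) = 0.08 × 0.99 × 1.27 = 0.1006
  σ(Item 2,Item 3) = 0.23 × 1.44 × 0.83 = 0.2749
  σ(Item 2,Item 4) = 0.16 × 1.44 × 1.27 = 0.2926
  σ(Item 3,Item 4) = 0.29 × 0.83 × 1.27 = 0.3057
σ²_T = Σσ²ᵢ + 2·Σσ_ij = 5.3555 + 2 × 1.2215 = 7.7985
α = (4/3)·(1 − 5.3555/7.7985) = 0.418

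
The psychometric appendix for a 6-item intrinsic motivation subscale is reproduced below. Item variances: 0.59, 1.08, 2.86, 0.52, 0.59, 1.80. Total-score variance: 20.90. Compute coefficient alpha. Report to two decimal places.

sum of item variances = 0.59 + 1.08 + 2.86 + 0.52 + 0.59 + 1.80 = 7.44
α = (k/(k−1))·(1 − sum of item variances/total variance) = (6/5)·(1 − 7.44/20.90) = 0.77

α = 0.77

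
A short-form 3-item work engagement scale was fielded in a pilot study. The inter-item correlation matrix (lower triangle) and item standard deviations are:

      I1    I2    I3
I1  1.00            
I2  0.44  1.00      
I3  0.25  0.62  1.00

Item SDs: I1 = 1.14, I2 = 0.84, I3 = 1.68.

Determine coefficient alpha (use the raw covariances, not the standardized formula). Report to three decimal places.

Σσ²ᵢ = 1.14² + 0.84² + 1.68² = 4.8276
Covariances σ_ij = r_ij · s_i · s_j:
  σ(I1,I2) = 0.44 × 1.14 × 0.84 = 0.4213
  σ(I1,I3) = 0.25 × 1.14 × 1.68 = 0.4788
  σ(I2,I3) = 0.62 × 0.84 × 1.68 = 0.8749
σ²_T = Σσ²ᵢ + 2·Σσ_ij = 4.8276 + 2 × 1.7750 = 8.3776
α = (3/2)·(1 − 4.8276/8.3776) = 0.636

coefficient alpha = 0.636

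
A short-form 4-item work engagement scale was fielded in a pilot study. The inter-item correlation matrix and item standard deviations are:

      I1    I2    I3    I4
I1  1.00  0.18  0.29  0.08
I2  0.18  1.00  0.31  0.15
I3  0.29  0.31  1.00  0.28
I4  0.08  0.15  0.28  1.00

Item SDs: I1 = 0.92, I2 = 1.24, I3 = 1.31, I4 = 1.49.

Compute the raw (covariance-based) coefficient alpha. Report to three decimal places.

coefficient alpha = 0.515

Σσ²ᵢ = 0.92² + 1.24² + 1.31² + 1.49² = 6.3202
Covariances σ_ij = r_ij · s_i · s_j:
  σ(I1,I2) = 0.18 × 0.92 × 1.24 = 0.2053
  σ(I1,I3) = 0.29 × 0.92 × 1.31 = 0.3495
  σ(I1,I4) = 0.08 × 0.92 × 1.49 = 0.1097
  σ(I2,I3) = 0.31 × 1.24 × 1.31 = 0.5036
  σ(I2,I4) = 0.15 × 1.24 × 1.49 = 0.2771
  σ(I3,I4) = 0.28 × 1.31 × 1.49 = 0.5465
σ²_T = Σσ²ᵢ + 2·Σσ_ij = 6.3202 + 2 × 1.9917 = 10.3036
α = (4/3)·(1 − 6.3202/10.3036) = 0.515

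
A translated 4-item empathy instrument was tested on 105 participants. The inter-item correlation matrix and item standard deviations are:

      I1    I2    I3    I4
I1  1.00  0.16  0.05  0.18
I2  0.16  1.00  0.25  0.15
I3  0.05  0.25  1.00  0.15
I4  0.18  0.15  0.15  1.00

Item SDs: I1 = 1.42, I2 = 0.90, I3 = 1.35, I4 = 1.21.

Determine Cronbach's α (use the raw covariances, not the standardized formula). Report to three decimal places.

Σσ²ᵢ = 1.42² + 0.90² + 1.35² + 1.21² = 6.1130
Covariances σ_ij = r_ij · s_i · s_j:
  σ(I1,I2) = 0.16 × 1.42 × 0.90 = 0.2045
  σ(I1,I3) = 0.05 × 1.42 × 1.35 = 0.0959
  σ(I1,I4) = 0.18 × 1.42 × 1.21 = 0.3093
  σ(I2,I3) = 0.25 × 0.90 × 1.35 = 0.3038
  σ(I2,I4) = 0.15 × 0.90 × 1.21 = 0.1633
  σ(I3,I4) = 0.15 × 1.35 × 1.21 = 0.2450
σ²_T = Σσ²ᵢ + 2·Σσ_ij = 6.1130 + 2 × 1.3218 = 8.7566
α = (4/3)·(1 − 6.1130/8.7566) = 0.403

Cronbach's α = 0.403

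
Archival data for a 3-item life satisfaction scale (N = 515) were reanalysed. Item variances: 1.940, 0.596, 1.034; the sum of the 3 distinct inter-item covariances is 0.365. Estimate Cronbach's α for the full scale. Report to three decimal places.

Σσᵢ² = 1.940 + 0.596 + 1.034 = 3.570
Sum of distinct covariances = 0.365
Var(T) = Σσᵢ² + 2·Σcov = 3.570 + 2 × 0.365 = 4.300
α = (3/2)·(1 − 3.570/4.300) = 0.255

α = 0.255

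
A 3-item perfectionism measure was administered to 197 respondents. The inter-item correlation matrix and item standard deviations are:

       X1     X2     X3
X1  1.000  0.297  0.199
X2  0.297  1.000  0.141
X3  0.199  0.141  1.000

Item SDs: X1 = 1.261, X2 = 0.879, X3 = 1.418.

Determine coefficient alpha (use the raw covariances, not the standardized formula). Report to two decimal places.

Σσ²ᵢ = 1.261² + 0.879² + 1.418² = 4.3735
Covariances σ_ij = r_ij · s_i · s_j:
  σ(X1,X2) = 0.297 × 1.261 × 0.879 = 0.3292
  σ(X1,X3) = 0.199 × 1.261 × 1.418 = 0.3558
  σ(X2,X3) = 0.141 × 0.879 × 1.418 = 0.1757
σ²_T = Σσ²ᵢ + 2·Σσ_ij = 4.3735 + 2 × 0.8607 = 6.0949
α = (3/2)·(1 − 4.3735/6.0949) = 0.42

coefficient alpha = 0.42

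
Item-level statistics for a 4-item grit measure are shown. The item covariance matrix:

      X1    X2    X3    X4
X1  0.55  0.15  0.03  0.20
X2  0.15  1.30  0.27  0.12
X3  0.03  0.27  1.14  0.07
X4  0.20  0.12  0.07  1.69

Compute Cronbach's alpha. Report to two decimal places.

Cronbach's alpha = 0.35

Σσᵢ² = 0.55 + 1.30 + 1.14 + 1.69 = 4.68
Sum of the distinct covariances = 0.84
σ²_total = 4.68 + 2 × 0.84 = 6.36
α = (k/(k−1))·(1 − Σσᵢ²/σ²_total) = (4/3)·(1 − 4.68/6.36) = 0.35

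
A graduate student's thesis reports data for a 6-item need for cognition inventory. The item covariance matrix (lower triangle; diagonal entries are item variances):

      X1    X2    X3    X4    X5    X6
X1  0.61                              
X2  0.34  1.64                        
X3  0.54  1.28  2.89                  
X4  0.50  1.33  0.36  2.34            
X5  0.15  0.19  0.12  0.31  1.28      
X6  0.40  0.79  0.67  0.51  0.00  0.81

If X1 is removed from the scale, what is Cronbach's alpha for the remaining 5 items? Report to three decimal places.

Remaining items: X2, X3, X4, X5, X6 (k = 5).
Σσ²ᵢ = 1.64 + 2.89 + 2.34 + 1.28 + 0.81 = 8.96
σ²_total = 8.96 + 2 × 5.56 = 20.08
α (item deleted) = (5/4)·(1 − 8.96/20.08) = 0.692

α = 0.692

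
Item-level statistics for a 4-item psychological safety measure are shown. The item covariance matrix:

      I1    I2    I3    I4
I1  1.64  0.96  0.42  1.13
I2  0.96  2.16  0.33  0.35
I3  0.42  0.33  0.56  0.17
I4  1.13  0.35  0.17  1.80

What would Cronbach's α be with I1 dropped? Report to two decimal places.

Cronbach's α = 0.41

Remaining items: I2, I3, I4 (k = 3).
sum of item variances = 2.16 + 0.56 + 1.80 = 4.52
σ²_T = 4.52 + 2 × 0.85 = 6.22
α (item deleted) = (3/2)·(1 − 4.52/6.22) = 0.41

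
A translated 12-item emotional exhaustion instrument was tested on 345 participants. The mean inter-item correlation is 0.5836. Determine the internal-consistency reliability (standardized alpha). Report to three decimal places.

Standardized α = k·r̄ / (1 + (k−1)·r̄) = 12 × 0.5836 / (1 + 11 × 0.5836)
  = 7.0032 / 7.4196 = 0.944

standardized alpha = 0.944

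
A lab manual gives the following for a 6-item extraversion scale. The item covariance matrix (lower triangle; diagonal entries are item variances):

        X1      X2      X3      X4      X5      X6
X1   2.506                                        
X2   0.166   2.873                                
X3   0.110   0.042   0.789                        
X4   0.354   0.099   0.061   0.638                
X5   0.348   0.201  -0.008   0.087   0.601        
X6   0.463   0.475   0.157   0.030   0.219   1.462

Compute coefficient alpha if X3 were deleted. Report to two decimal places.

coefficient alpha = 0.47

Remaining items: X1, X2, X4, X5, X6 (k = 5).
ΣVar(i) = 2.506 + 2.873 + 0.638 + 0.601 + 1.462 = 8.080
σ²_total = 8.080 + 2 × 2.442 = 12.964
α (item deleted) = (5/4)·(1 − 8.080/12.964) = 0.47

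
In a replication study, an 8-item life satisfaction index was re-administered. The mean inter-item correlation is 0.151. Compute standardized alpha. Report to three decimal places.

α = 0.587

Standardized α = k·r̄ / (1 + (k−1)·r̄) = 8 × 0.151 / (1 + 7 × 0.151)
  = 1.2080 / 2.0570 = 0.587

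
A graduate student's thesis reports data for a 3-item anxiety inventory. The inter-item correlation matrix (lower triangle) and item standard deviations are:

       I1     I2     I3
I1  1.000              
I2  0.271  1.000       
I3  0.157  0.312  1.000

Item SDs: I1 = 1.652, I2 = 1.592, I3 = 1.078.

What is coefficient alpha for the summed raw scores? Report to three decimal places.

Σσ²ᵢ = 1.652² + 1.592² + 1.078² = 6.4257
Covariances σ_ij = r_ij · s_i · s_j:
  σ(I1,I2) = 0.271 × 1.652 × 1.592 = 0.7127
  σ(I1,I3) = 0.157 × 1.652 × 1.078 = 0.2796
  σ(I2,I3) = 0.312 × 1.592 × 1.078 = 0.5354
σ²_T = Σσ²ᵢ + 2·Σσ_ij = 6.4257 + 2 × 1.5277 = 9.4811
α = (3/2)·(1 − 6.4257/9.4811) = 0.483

coefficient alpha = 0.483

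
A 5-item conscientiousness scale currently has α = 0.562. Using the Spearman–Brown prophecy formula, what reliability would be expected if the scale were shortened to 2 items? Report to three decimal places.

predicted reliability = 0.339

Length factor m = 2/5 = 0.4000
α' = m·α / (1 − (1−m)·α)
   = 2/5 × 0.562 / (1 − (1 − 2/5) × 0.562)
   = 0.2248 / 0.6628 = 0.339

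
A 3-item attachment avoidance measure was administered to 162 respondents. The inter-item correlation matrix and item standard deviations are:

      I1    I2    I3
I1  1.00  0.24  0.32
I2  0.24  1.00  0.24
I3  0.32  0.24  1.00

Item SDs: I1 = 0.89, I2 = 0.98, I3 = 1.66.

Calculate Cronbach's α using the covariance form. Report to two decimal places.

Cronbach's α = 0.48

Σσ²ᵢ = 0.89² + 0.98² + 1.66² = 4.5081
Covariances σ_ij = r_ij · s_i · s_j:
  σ(I1,I2) = 0.24 × 0.89 × 0.98 = 0.2093
  σ(I1,I3) = 0.32 × 0.89 × 1.66 = 0.4728
  σ(I2,I3) = 0.24 × 0.98 × 1.66 = 0.3904
σ²_T = Σσ²ᵢ + 2·Σσ_ij = 4.5081 + 2 × 1.0725 = 6.6531
α = (3/2)·(1 − 4.5081/6.6531) = 0.48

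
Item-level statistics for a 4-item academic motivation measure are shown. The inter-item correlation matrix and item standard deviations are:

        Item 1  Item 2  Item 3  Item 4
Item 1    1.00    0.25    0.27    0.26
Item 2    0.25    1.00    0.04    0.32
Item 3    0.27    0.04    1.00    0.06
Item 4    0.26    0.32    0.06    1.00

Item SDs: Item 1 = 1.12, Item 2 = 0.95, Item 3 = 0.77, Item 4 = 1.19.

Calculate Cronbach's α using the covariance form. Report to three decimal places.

α = 0.510

Σσ²ᵢ = 1.12² + 0.95² + 0.77² + 1.19² = 4.1659
Covariances σ_ij = r_ij · s_i · s_j:
  σ(Item 1,Item 2) = 0.25 × 1.12 × 0.95 = 0.2660
  σ(Item 1,Item 3) = 0.27 × 1.12 × 0.77 = 0.2328
  σ(Item 1,Item 4) = 0.26 × 1.12 × 1.19 = 0.3465
  σ(Item 2,Item 3) = 0.04 × 0.95 × 0.77 = 0.0293
  σ(Item 2,Item 4) = 0.32 × 0.95 × 1.19 = 0.3618
  σ(Item 3,Item 4) = 0.06 × 0.77 × 1.19 = 0.0550
σ²_T = Σσ²ᵢ + 2·Σσ_ij = 4.1659 + 2 × 1.2914 = 6.7487
α = (4/3)·(1 − 4.1659/6.7487) = 0.510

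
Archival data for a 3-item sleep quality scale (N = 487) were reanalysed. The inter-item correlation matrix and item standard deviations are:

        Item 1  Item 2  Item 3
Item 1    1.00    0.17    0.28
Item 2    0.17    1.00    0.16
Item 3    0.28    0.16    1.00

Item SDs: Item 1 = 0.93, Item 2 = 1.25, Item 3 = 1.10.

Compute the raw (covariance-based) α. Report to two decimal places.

Σσ²ᵢ = 0.93² + 1.25² + 1.10² = 3.6374
Covariances σ_ij = r_ij · s_i · s_j:
  σ(Item 1,Item 2) = 0.17 × 0.93 × 1.25 = 0.1976
  σ(Item 1,Item 3) = 0.28 × 0.93 × 1.10 = 0.2864
  σ(Item 2,Item 3) = 0.16 × 1.25 × 1.10 = 0.2200
σ²_T = Σσ²ᵢ + 2·Σσ_ij = 3.6374 + 2 × 0.7040 = 5.0454
α = (3/2)·(1 − 3.6374/5.0454) = 0.42

α = 0.42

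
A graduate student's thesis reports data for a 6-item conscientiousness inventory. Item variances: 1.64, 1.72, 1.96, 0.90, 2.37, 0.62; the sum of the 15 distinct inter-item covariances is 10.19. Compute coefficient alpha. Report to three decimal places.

α = 0.826

ΣVar(i) = 1.64 + 1.72 + 1.96 + 0.90 + 2.37 + 0.62 = 9.21
Sum of distinct covariances = 10.19
Var(T) = ΣVar(i) + 2·Σcov = 9.21 + 2 × 10.19 = 29.59
α = (6/5)·(1 − 9.21/29.59) = 0.826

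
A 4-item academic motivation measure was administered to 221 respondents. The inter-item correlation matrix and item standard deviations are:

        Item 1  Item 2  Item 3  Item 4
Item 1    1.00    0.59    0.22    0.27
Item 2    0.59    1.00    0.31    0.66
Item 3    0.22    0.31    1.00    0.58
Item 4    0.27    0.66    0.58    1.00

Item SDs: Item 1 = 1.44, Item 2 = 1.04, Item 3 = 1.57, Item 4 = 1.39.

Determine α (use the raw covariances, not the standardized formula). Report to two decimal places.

α = 0.74

Σσ²ᵢ = 1.44² + 1.04² + 1.57² + 1.39² = 7.5522
Covariances σ_ij = r_ij · s_i · s_j:
  σ(Item 1,Item 2) = 0.59 × 1.44 × 1.04 = 0.8836
  σ(Item 1,Item 3) = 0.22 × 1.44 × 1.57 = 0.4974
  σ(Item 1,Item 4) = 0.27 × 1.44 × 1.39 = 0.5404
  σ(Item 2,Item 3) = 0.31 × 1.04 × 1.57 = 0.5062
  σ(Item 2,Item 4) = 0.66 × 1.04 × 1.39 = 0.9541
  σ(Item 3,Item 4) = 0.58 × 1.57 × 1.39 = 1.2657
σ²_T = Σσ²ᵢ + 2·Σσ_ij = 7.5522 + 2 × 4.6474 = 16.8470
α = (4/3)·(1 − 7.5522/16.8470) = 0.74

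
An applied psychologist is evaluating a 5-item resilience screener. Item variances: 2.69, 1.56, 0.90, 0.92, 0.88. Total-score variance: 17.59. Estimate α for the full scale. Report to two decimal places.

Σσᵢ² = 2.69 + 1.56 + 0.90 + 0.92 + 0.88 = 6.95
α = (k/(k−1))·(1 − Σσᵢ²/Var(T)) = (5/4)·(1 − 6.95/17.59) = 0.76

α = 0.76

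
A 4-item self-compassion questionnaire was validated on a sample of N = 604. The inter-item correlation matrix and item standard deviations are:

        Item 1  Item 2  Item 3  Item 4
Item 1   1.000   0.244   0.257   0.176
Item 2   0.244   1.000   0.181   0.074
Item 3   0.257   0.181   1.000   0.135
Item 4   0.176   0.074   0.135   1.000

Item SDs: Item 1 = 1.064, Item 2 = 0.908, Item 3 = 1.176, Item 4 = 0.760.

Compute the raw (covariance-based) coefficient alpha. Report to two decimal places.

Σσ²ᵢ = 1.064² + 0.908² + 1.176² + 0.760² = 3.9171
Covariances σ_ij = r_ij · s_i · s_j:
  σ(Item 1,Item 2) = 0.244 × 1.064 × 0.908 = 0.2357
  σ(Item 1,Item 3) = 0.257 × 1.064 × 1.176 = 0.3216
  σ(Item 1,Item 4) = 0.176 × 1.064 × 0.760 = 0.1423
  σ(Item 2,Item 3) = 0.181 × 0.908 × 1.176 = 0.1933
  σ(Item 2,Item 4) = 0.074 × 0.908 × 0.760 = 0.0511
  σ(Item 3,Item 4) = 0.135 × 1.176 × 0.760 = 0.1207
σ²_T = Σσ²ᵢ + 2·Σσ_ij = 3.9171 + 2 × 1.0647 = 6.0465
α = (4/3)·(1 − 3.9171/6.0465) = 0.47

α = 0.47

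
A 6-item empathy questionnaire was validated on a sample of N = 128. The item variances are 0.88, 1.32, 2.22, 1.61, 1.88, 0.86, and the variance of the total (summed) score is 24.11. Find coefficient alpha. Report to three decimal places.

α = 0.764

ΣVar(i) = 0.88 + 1.32 + 2.22 + 1.61 + 1.88 + 0.86 = 8.77
α = (k/(k−1))·(1 − ΣVar(i)/total variance) = (6/5)·(1 − 8.77/24.11) = 0.764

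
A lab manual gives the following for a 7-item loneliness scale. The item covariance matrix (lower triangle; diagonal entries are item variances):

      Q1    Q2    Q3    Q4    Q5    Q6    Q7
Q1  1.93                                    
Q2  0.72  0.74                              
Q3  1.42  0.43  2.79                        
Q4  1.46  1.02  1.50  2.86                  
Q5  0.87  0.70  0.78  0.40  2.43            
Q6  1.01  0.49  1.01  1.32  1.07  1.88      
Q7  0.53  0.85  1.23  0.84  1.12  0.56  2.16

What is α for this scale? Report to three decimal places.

Σσ²ᵢ = 1.93 + 0.74 + 2.79 + 2.86 + 2.43 + 1.88 + 2.16 = 14.79
Sum of off-diagonal covariances = 19.33
σ²_total = 14.79 + 2 × 19.33 = 53.45
α = (k/(k−1))·(1 − Σσ²ᵢ/σ²_total) = (7/6)·(1 − 14.79/53.45) = 0.844

α = 0.844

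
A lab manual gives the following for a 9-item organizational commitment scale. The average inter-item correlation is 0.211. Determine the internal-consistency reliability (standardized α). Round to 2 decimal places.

Standardized α = k·r̄ / (1 + (k−1)·r̄) = 9 × 0.211 / (1 + 8 × 0.211)
  = 1.8990 / 2.6880 = 0.71

standardized α = 0.71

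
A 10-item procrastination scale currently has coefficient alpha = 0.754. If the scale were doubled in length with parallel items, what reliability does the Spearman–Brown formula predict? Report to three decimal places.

predicted reliability = 0.860

Length factor m = 2
α' = m·α / (1 + (m−1)·α)
   = 2 × 0.754 / (1 + (2 − 1) × 0.754)
   = 1.5080 / 1.7540 = 0.860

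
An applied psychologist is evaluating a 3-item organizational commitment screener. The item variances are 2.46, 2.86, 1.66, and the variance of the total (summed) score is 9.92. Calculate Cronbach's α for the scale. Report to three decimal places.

Cronbach's α = 0.445

Σσᵢ² = 2.46 + 2.86 + 1.66 = 6.98
α = (k/(k−1))·(1 − Σσᵢ²/σ²_total) = (3/2)·(1 − 6.98/9.92) = 0.445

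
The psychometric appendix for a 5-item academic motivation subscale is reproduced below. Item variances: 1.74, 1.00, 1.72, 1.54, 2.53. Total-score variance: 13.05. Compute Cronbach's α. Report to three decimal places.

Σσ²ᵢ = 1.74 + 1.00 + 1.72 + 1.54 + 2.53 = 8.53
α = (k/(k−1))·(1 − Σσ²ᵢ/total variance) = (5/4)·(1 − 8.53/13.05) = 0.433

Cronbach's α = 0.433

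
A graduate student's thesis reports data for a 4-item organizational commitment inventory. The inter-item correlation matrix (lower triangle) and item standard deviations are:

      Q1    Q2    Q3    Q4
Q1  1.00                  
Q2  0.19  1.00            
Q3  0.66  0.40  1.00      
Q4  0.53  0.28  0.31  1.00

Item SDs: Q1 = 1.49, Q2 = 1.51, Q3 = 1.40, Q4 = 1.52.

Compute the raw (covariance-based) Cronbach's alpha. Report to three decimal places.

α = 0.720

Σσ²ᵢ = 1.49² + 1.51² + 1.40² + 1.52² = 8.7706
Covariances σ_ij = r_ij · s_i · s_j:
  σ(Q1,Q2) = 0.19 × 1.49 × 1.51 = 0.4275
  σ(Q1,Q3) = 0.66 × 1.49 × 1.40 = 1.3768
  σ(Q1,Q4) = 0.53 × 1.49 × 1.52 = 1.2003
  σ(Q2,Q3) = 0.40 × 1.51 × 1.40 = 0.8456
  σ(Q2,Q4) = 0.28 × 1.51 × 1.52 = 0.6427
  σ(Q3,Q4) = 0.31 × 1.40 × 1.52 = 0.6597
σ²_T = Σσ²ᵢ + 2·Σσ_ij = 8.7706 + 2 × 5.1526 = 19.0758
α = (4/3)·(1 − 8.7706/19.0758) = 0.720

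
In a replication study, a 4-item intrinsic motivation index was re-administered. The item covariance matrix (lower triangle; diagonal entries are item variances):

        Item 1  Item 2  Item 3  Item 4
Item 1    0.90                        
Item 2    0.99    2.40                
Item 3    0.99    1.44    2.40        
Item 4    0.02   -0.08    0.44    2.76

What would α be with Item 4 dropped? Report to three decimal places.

α = 0.818

Remaining items: Item 1, Item 2, Item 3 (k = 3).
sum of item variances = 0.90 + 2.40 + 2.40 = 5.70
σ²_total = 5.70 + 2 × 3.42 = 12.54
α (item deleted) = (3/2)·(1 − 5.70/12.54) = 0.818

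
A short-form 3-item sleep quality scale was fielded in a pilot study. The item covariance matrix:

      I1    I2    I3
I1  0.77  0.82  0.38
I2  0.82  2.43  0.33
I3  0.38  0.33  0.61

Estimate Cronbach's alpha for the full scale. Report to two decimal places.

Cronbach's alpha = 0.67

sum of item variances = 0.77 + 2.43 + 0.61 = 3.81
Sum of the distinct covariances = 1.53
Var(T) = 3.81 + 2 × 1.53 = 6.87
α = (k/(k−1))·(1 − sum of item variances/Var(T)) = (3/2)·(1 − 3.81/6.87) = 0.67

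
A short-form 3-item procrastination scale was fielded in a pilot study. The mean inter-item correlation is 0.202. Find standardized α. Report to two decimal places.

α = 0.43

Standardized α = k·r̄ / (1 + (k−1)·r̄) = 3 × 0.202 / (1 + 2 × 0.202)
  = 0.6060 / 1.4040 = 0.43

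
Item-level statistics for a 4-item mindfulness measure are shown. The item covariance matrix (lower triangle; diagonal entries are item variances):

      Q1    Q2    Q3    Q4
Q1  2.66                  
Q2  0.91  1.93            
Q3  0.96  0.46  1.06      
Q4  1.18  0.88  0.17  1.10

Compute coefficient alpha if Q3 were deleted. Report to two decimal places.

α = 0.77

Remaining items: Q1, Q2, Q4 (k = 3).
Σσᵢ² = 2.66 + 1.93 + 1.10 = 5.69
total variance = 5.69 + 2 × 2.97 = 11.63
α (item deleted) = (3/2)·(1 − 5.69/11.63) = 0.77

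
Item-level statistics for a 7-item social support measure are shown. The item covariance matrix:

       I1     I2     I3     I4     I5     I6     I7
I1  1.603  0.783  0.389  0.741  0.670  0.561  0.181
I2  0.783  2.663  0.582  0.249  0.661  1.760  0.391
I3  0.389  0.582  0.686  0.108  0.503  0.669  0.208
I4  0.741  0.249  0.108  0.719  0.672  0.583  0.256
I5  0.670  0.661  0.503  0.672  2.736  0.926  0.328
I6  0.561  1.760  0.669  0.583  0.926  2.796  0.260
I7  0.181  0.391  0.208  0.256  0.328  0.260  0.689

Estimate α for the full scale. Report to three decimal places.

Σσᵢ² = 1.603 + 2.663 + 0.686 + 0.719 + 2.736 + 2.796 + 0.689 = 11.892
Sum of off-diagonal covariances = 11.481
σ²_total = 11.892 + 2 × 11.481 = 34.854
α = (k/(k−1))·(1 − Σσᵢ²/σ²_total) = (7/6)·(1 − 11.892/34.854) = 0.769

α = 0.769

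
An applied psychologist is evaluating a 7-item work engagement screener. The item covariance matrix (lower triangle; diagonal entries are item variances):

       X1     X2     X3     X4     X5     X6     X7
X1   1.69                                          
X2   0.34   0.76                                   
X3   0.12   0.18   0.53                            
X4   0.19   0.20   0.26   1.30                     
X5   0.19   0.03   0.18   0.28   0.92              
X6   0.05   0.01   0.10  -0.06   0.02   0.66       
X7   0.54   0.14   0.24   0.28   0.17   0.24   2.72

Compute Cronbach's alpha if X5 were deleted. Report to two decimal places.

Remaining items: X1, X2, X3, X4, X6, X7 (k = 6).
Σσ²ᵢ = 1.69 + 0.76 + 0.53 + 1.30 + 0.66 + 2.72 = 7.66
σ²_T = 7.66 + 2 × 2.83 = 13.32
α (item deleted) = (6/5)·(1 − 7.66/13.32) = 0.51

Cronbach's alpha = 0.51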